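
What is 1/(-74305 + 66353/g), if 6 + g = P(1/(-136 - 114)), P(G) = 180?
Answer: -174/12862717 ≈ -1.3527e-5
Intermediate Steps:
g = 174 (g = -6 + 180 = 174)
1/(-74305 + 66353/g) = 1/(-74305 + 66353/174) = 1/(-12862717/174) = -174/12862717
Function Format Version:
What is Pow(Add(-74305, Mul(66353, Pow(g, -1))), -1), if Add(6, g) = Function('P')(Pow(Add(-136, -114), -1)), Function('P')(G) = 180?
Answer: Rational(-174, 12862717) ≈ -1.3527e-5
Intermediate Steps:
g = 174 (g = Add(-6, 180) = 174)
Pow(Add(-74305, Mul(66353, Pow(g, -1))), -1) = Pow(Add(-74305, Mul(66353, Pow(174, -1))), -1) = Pow(Add(-74305, Mul(66353, Rational(1, 174))), -1) = Pow(Add(-74305, Rational(66353, 174)), -1) = Pow(Rational(-12862717, 174), -1) = Rational(-174, 12862717)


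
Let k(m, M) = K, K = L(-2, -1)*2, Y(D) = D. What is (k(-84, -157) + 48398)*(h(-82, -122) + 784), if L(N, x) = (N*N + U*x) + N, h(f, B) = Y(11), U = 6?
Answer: 38470050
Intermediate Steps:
h(f, B) = 11
L(N, x) = N + N² + 6*x (L(N, x) = (N*N + 6*x) + N = (N² + 6*x) + N = N + N² + 6*x)
K = -8 (K = (-2 + (-2)² + 6*(-1))*2 = (-2 + 4 - 6)*2 = -4*2 = -8)
k(m, M) = -8
(k(-84, -157) + 48398)*(h(-82, -122) + 784) = (-8 + 48398)*(11 + 784) = 48390*795 = 38470050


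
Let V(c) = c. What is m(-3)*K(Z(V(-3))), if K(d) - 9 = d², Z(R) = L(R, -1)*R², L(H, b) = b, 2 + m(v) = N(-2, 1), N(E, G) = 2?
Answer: 0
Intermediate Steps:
m(v) = 0 (m(v) = -2 + 2 = 0)
Z(R) = -R²
K(d) = 9 + d²
m(-3)*K(Z(V(-3))) = 0*(9 + (-1*(-3)²)²) = 0*(9 + (-1*9)²) = 0*(9 + (-9)²) = 0*(9 + 81) = 0*90 = 0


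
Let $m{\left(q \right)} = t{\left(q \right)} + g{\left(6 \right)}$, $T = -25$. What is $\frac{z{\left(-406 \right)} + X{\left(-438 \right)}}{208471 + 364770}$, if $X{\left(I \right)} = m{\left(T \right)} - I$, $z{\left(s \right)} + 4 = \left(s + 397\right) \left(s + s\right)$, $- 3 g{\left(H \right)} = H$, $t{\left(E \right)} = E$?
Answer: $\frac{7715}{573241} \approx 0.013459$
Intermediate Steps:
$g{\left(H \right)} = - \frac{H}{3}$
$z{\left(s \right)} = -4 + 2 s \left(397 + s\right)$ ($z{\left(s \right)} = -4 + \left(s + 397\right) \left(s + s\right) = -4 + \left(397 + s\right) 2 s = -4 + 2 s \left(397 + s\right)$)
$m{\left(q \right)} = -2 + q$ ($m{\left(q \right)} = q - 2 = -2 + q$)
$X{\left(I \right)} = -27 - I$ ($X{\left(I \right)} = \left(-2 - 25\right) - I = -27 - I$)
$\frac{z{\left(-406 \right)} + X{\left(-438 \right)}}{208471 + 364770} = \frac{\left(-4 + 2 \left(-406\right)^{2} + 794 \left(-406\right)\right) - -411}{208471 + 364770} = \frac{\left(-4 + 2 \cdot 164836 - 322364\right) + \left(-27 + 438\right)}{573241} = \left(\left(-4 + 329672 - 322364\right) + 411\right) \frac{1}{573241} = \left(7304 + 411\right) \frac{1}{573241} = 7715 \cdot \frac{1}{573241} = \frac{7715}{573241}$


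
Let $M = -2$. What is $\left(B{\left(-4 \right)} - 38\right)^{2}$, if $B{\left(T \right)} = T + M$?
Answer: $1936$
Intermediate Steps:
$B{\left(T \right)} = -2 + T$ ($B{\left(T \right)} = T - 2 = -2 + T$)
$\left(B{\left(-4 \right)} - 38\right)^{2} = \left(\left(-2 - 4\right) - 38\right)^{2} = \left(-6 - 38\right)^{2} = \left(-44\right)^{2} = 1936$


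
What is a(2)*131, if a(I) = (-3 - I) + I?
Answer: -393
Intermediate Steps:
a(I) = -3
a(2)*131 = -3*131 = -393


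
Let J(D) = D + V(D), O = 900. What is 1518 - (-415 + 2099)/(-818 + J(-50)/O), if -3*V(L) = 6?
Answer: 279786534/184063 ≈ 1520.1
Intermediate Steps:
V(L) = -2 (V(L) = -⅓*6 = -2)
J(D) = -2 + D (J(D) = D - 2 = -2 + D)
1518 - (-415 + 2099)/(-818 + J(-50)/O) = 1518 - (-415 + 2099)/(-818 + (-2 - 50)/900) = 1518 - 1684/(-818 - 52*1/900) = 1518 - 1684/(-818 - 13/225) = 1518 - 1684/(-184063/225) = 1518 - 1684*(-225)/184063 = 1518 - 1*(-378900/184063) = 1518 + 378900/184063 = 279786534/184063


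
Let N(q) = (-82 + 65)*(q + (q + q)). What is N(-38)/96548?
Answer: 969/48274 ≈ 0.020073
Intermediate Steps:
N(q) = -51*q (N(q) = -17*(q + 2*q) = -51*q)
N(-38)/96548 = -51*(-38)/96548 = 1938*(1/96548) = 969/48274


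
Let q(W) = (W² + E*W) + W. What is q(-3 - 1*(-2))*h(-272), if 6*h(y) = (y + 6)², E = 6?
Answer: -70756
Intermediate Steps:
h(y) = (6 + y)²/6 (h(y) = (y + 6)²/6 = (6 + y)²/6)
q(W) = W² + 7*W (q(W) = (W² + 6*W) + W = W² + 7*W)
q(-3 - 1*(-2))*h(-272) = ((-3 - 1*(-2))*(7 + (-3 - 1*(-2))))*((6 - 272)²/6) = ((-3 + 2)*(7 + (-3 + 2)))*((⅙)*(-266)²) = (-(7 - 1))*((⅙)*70756) = -1*6*(35378/3) = -6*35378/3 = -70756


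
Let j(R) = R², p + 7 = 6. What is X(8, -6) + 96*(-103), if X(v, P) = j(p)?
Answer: -9887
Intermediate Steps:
p = -1 (p = -7 + 6 = -1)
X(v, P) = 1 (X(v, P) = (-1)² = 1)
X(8, -6) + 96*(-103) = 1 + 96*(-103) = 1 - 9888 = -9887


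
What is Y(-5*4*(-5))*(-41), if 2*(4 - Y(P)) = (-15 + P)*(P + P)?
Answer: 348336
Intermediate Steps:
Y(P) = 4 - P*(-15 + P) (Y(P) = 4 - (-15 + P)*(P + P)/2 = 4 - (-15 + P)*2*P/2 = 4 - P*(-15 + P))
Y(-5*4*(-5))*(-41) = (4 - (-5*4*(-5))**2 + 15*(-5*4*(-5)))*(-41) = (4 - (-20*(-5))**2 + 15*(-20*(-5)))*(-41) = (4 - 1*100**2 + 15*100)*(-41) = (4 - 1*10000 + 1500)*(-41) = (4 - 10000 + 1500)*(-41) = -8496*(-41) = 348336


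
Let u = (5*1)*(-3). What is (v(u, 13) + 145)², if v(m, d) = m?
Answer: 16900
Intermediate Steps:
u = -15 (u = 5*(-3) = -15)
(v(u, 13) + 145)² = (-15 + 145)² = 130² = 16900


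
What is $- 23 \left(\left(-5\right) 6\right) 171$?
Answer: $117990$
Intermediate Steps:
$- 23 \left(\left(-5\right) 6\right) 171 = \left(-23\right) \left(-30\right) 171 = 690 \cdot 171 = 117990$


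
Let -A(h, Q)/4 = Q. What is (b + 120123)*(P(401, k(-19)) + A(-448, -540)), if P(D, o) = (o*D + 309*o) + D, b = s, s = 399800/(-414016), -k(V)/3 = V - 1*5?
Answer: 333710916922801/51752 ≈ 6.4483e+9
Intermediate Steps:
k(V) = 15 - 3*V (k(V) = -3*(V - 1*5) = -3*(V - 5) = -3*(-5 + V) = 15 - 3*V)
A(h, Q) = -4*Q
s = -49975/51752 (s = 399800*(-1/414016) = -49975/51752 ≈ -0.96566)
b = -49975/51752 ≈ -0.96566
P(D, o) = D + 309*o + D*o (P(D, o) = (D*o + 309*o) + D = (309*o + D*o) + D = D + 309*o + D*o)
(b + 120123)*(P(401, k(-19)) + A(-448, -540)) = (-49975/51752 + 120123)*((401 + 309*(15 - 3*(-19)) + 401*(15 - 3*(-19))) - 4*(-540)) = 6216555521*((401 + 309*(15 + 57) + 401*(15 + 57)) + 2160)/51752 = 6216555521*((401 + 309*72 + 401*72) + 2160)/51752 = 6216555521*((401 + 22248 + 28872) + 2160)/51752 = 6216555521*(51521 + 2160)/51752 = (6216555521/51752)*53681 = 333710916922801/51752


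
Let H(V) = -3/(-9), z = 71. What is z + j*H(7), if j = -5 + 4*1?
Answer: 212/3 ≈ 70.667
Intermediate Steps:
j = -1 (j = -5 + 4 = -1)
H(V) = 1/3 (H(V) = -3*(-1/9) = 1/3)
z + j*H(7) = 71 - 1*1/3 = 71 - 1/3 = 212/3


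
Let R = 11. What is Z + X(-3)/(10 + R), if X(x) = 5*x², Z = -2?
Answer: ⅐ ≈ 0.14286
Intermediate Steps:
Z + X(-3)/(10 + R) = -2 + (5*(-3)²)/(10 + 11) = -2 + (5*9)/21 = -2 + 45*(1/21) = -2 + 15/7 = ⅐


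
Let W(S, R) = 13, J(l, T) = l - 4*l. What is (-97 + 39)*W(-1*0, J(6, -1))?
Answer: -754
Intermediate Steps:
J(l, T) = -3*l
(-97 + 39)*W(-1*0, J(6, -1)) = (-97 + 39)*13 = -58*13 = -754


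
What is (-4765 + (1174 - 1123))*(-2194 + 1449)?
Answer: 3511930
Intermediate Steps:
(-4765 + (1174 - 1123))*(-2194 + 1449) = (-4765 + 51)*(-745) = -4714*(-745) = 3511930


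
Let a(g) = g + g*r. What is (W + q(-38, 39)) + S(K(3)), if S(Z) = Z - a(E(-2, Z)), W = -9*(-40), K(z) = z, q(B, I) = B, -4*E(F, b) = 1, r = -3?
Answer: 649/2 ≈ 324.50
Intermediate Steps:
E(F, b) = -1/4 (E(F, b) = -1/4*1 = -1/4)
W = 360
a(g) = -2*g (a(g) = g + g*(-3) = g - 3*g = -2*g)
S(Z) = -1/2 + Z (S(Z) = Z - (-2)*(-1)/4 = Z - 1*1/2 = Z - 1/2 = -1/2 + Z)
(W + q(-38, 39)) + S(K(3)) = (360 - 38) + (-1/2 + 3) = 322 + 5/2 = 649/2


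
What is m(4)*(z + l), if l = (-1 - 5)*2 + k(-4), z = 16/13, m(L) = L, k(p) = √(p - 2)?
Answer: -560/13 + 4*I*√6 ≈ -43.077 + 9.798*I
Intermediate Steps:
k(p) = √(-2 + p)
z = 16/13 (z = 16*(1/13) = 16/13 ≈ 1.2308)
l = -12 + I*√6 (l = (-1 - 5)*2 + √(-2 - 4) = -6*2 + √(-6) = -12 + I*√6 ≈ -12.0 + 2.4495*I)
m(4)*(z + l) = 4*(16/13 + (-12 + I*√6)) = 4*(-140/13 + I*√6) = -560/13 + 4*I*√6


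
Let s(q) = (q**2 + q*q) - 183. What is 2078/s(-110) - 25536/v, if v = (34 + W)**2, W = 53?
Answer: -199189910/60594891 ≈ -3.2872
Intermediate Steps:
s(q) = -183 + 2*q**2 (s(q) = (q**2 + q**2) - 183 = 2*q**2 - 183 = -183 + 2*q**2)
v = 7569 (v = (34 + 53)**2 = 87**2 = 7569)
2078/s(-110) - 25536/v = 2078/(-183 + 2*(-110)**2) - 25536/7569 = 2078/(-183 + 2*12100) - 25536*1/7569 = 2078/(-183 + 24200) - 8512/2523 = 2078/24017 - 8512/2523 = -199189910/60594891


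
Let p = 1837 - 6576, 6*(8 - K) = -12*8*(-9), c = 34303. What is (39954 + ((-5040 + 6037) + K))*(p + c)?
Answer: 1206654660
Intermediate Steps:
K = -136 (K = 8 - (-12*8)*(-9)/6 = 8 - (-16)*(-9) = 8 - ⅙*864 = 8 - 144 = -136)
p = -4739
(39954 + ((-5040 + 6037) + K))*(p + c) = (39954 + ((-5040 + 6037) - 136))*(-4739 + 34303) = (39954 + (997 - 136))*29564 = (39954 + 861)*29564 = 40815*29564 = 1206654660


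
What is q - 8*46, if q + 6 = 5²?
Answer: -349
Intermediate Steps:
q = 19 (q = -6 + 5² = -6 + 25 = 19)
q - 8*46 = 19 - 8*46 = 19 - 368 = -349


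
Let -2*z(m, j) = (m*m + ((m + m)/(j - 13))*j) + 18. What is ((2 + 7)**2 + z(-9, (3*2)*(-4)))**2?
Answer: 7634169/5476 ≈ 1394.1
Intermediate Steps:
z(m, j) = -9 - m**2/2 - j*m/(-13 + j) (z(m, j) = -((m*m + ((m + m)/(j - 13))*j) + 18)/2 = -((m**2 + ((2*m)/(-13 + j))*j) + 18)/2 = -((m**2 + (2*m/(-13 + j))*j) + 18)/2 = -((m**2 + 2*j*m/(-13 + j)) + 18)/2 = -(18 + m**2 + 2*j*m/(-13 + j))/2 = -9 - m**2/2 - j*m/(-13 + j))
((2 + 7)**2 + z(-9, (3*2)*(-4)))**2 = ((2 + 7)**2 + (234 - 18*3*2*(-4) + 13*(-9)**2 - 1*(3*2)*(-4)*(-9)**2 - 2*(3*2)*(-4)*(-9))/(2*(-13 + (3*2)*(-4))))**2 = (9**2 + (234 - 108*(-4) + 13*81 - 1*6*(-4)*81 - 2*6*(-4)*(-9))/(2*(-13 + 6*(-4))))**2 = (81 + (234 - 18*(-24) + 1053 - 1*(-24)*81 - 2*(-24)*(-9))/(2*(-13 - 24)))**2 = (81 + (1/2)*(234 + 432 + 1053 + 1944 - 432)/(-37))**2 = (81 + (1/2)*(-1/37)*3231)**2 = (81 - 3231/74)**2 = (2763/74)**2 = 7634169/5476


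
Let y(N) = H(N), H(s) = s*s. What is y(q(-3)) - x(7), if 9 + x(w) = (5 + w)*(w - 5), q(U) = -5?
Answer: 10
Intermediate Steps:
H(s) = s²
x(w) = -9 + (-5 + w)*(5 + w) (x(w) = -9 + (5 + w)*(w - 5) = -9 + (5 + w)*(-5 + w) = -9 + (-5 + w)*(5 + w))
y(N) = N²
y(q(-3)) - x(7) = (-5)² - (-34 + 7²) = 25 - (-34 + 49) = 25 - 1*15 = 25 - 15 = 10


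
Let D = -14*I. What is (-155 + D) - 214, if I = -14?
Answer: -173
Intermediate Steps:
D = 196 (D = -14*(-14) = 196)
(-155 + D) - 214 = (-155 + 196) - 214 = 41 - 214 = -173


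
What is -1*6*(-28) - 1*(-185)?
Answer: 353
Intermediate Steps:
-1*6*(-28) - 1*(-185) = -6*(-28) + 185 = 168 + 185 = 353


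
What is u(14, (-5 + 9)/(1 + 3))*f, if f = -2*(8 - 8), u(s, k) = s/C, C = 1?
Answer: 0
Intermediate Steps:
u(s, k) = s (u(s, k) = s/1 = s*1 = s)
f = 0 (f = -2*0 = 0)
u(14, (-5 + 9)/(1 + 3))*f = 14*0 = 0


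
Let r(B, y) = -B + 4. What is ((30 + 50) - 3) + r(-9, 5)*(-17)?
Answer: -144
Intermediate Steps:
r(B, y) = 4 - B
((30 + 50) - 3) + r(-9, 5)*(-17) = ((30 + 50) - 3) + (4 - 1*(-9))*(-17) = (80 - 3) + (4 + 9)*(-17) = 77 + 13*(-17) = 77 - 221 = -144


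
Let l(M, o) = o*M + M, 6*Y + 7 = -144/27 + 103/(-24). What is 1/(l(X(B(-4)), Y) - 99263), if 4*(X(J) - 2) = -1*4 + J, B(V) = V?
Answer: -1/99263 ≈ -1.0074e-5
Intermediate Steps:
X(J) = 1 + J/4 (X(J) = 2 + (-1*4 + J)/4 = 2 + (-4 + J)/4 = 2 + (-1 + J/4) = 1 + J/4)
Y = -133/48 (Y = -7/6 + (-144/27 + 103/(-24))/6 = -7/6 + (-144*1/27 + 103*(-1/24))/6 = -7/6 + (-16/3 - 103/24)/6 = -7/6 + (⅙)*(-77/8) = -7/6 - 77/48 = -133/48 ≈ -2.7708)
l(M, o) = M + M*o (l(M, o) = M*o + M = M + M*o)
1/(l(X(B(-4)), Y) - 99263) = 1/((1 + (¼)*(-4))*(1 - 133/48) - 99263) = 1/((1 - 1)*(-85/48) - 99263) = 1/(0*(-85/48) - 99263) = 1/(0 - 99263) = 1/(-99263) = -1/99263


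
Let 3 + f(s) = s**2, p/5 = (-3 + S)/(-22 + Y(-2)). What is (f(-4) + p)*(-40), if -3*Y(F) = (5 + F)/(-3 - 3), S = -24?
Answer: -100520/131 ≈ -767.33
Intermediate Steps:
Y(F) = 5/18 + F/18 (Y(F) = -(5 + F)/(3*(-3 - 3)) = -(5 + F)/(3*(-6)) = -(5 + F)*(-1)/(3*6) = -(-5/6 - F/6)/3 = 5/18 + F/18)
p = 810/131 (p = 5*((-3 - 24)/(-22 + (5/18 + (1/18)*(-2)))) = 5*(-27/(-22 + (5/18 - 1/9))) = 5*(-27/(-22 + 1/6)) = 5*(-27/(-131/6)) = 5*(-27*(-6/131)) = 5*(162/131) = 810/131 ≈ 6.1832)
f(s) = -3 + s**2
(f(-4) + p)*(-40) = ((-3 + (-4)**2) + 810/131)*(-40) = ((-3 + 16) + 810/131)*(-40) = (13 + 810/131)*(-40) = (2513/131)*(-40) = -100520/131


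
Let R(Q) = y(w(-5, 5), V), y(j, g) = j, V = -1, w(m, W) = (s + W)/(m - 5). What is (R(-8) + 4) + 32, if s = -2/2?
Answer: 178/5 ≈ 35.600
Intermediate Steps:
s = -1 (s = -2*½ = -1)
w(m, W) = (-1 + W)/(-5 + m) (w(m, W) = (-1 + W)/(m - 5) = (-1 + W)/(-5 + m))
R(Q) = -⅖ (R(Q) = (-1 + 5)/(-5 - 5) = 4/(-10) = -⅒*4 = -⅖)
(R(-8) + 4) + 32 = (-⅖ + 4) + 32 = 18/5 + 32 = 178/5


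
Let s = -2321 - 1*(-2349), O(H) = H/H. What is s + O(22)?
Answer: 29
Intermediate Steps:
O(H) = 1
s = 28 (s = -2321 + 2349 = 28)
s + O(22) = 28 + 1 = 29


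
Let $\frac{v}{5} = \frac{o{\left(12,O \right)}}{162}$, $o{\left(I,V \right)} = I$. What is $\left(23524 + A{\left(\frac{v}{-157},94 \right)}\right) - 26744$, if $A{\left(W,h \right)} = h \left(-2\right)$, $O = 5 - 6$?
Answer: $-3408$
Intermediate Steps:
$O = -1$
$v = \frac{10}{27}$ ($v = 5 \cdot \frac{12}{162} = 5 \cdot 12 \cdot \frac{1}{162} = 5 \cdot \frac{2}{27} = \frac{10}{27} \approx 0.37037$)
$A{\left(W,h \right)} = - 2 h$
$\left(23524 + A{\left(\frac{v}{-157},94 \right)}\right) - 26744 = \left(23524 - 188\right) - 26744 = 23336 - 26744 = -3408$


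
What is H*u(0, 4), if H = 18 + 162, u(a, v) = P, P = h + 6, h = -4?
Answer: 360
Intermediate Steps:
P = 2 (P = -4 + 6 = 2)
u(a, v) = 2
H = 180
H*u(0, 4) = 180*2 = 360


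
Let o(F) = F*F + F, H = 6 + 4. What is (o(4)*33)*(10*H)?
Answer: 66000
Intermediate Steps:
H = 10
o(F) = F + F² (o(F) = F² + F = F + F²)
(o(4)*33)*(10*H) = ((4*(1 + 4))*33)*(10*10) = ((4*5)*33)*100 = (20*33)*100 = 660*100 = 66000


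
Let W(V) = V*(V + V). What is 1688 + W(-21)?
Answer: 2570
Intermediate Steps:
W(V) = 2*V² (W(V) = V*(2*V) = 2*V²)
1688 + W(-21) = 1688 + 2*(-21)² = 1688 + 2*441 = 1688 + 882 = 2570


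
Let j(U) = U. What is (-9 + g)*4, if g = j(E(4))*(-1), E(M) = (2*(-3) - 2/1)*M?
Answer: 92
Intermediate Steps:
E(M) = -8*M (E(M) = (-6 - 2*1)*M = (-6 - 2)*M = -8*M)
g = 32 (g = -8*4*(-1) = -32*(-1) = 32)
(-9 + g)*4 = (-9 + 32)*4 = 23*4 = 92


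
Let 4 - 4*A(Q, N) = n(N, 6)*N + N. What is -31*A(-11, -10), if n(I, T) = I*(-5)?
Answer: -7967/2 ≈ -3983.5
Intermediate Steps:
n(I, T) = -5*I
A(Q, N) = 1 - N/4 + 5*N**2/4 (A(Q, N) = 1 - ((-5*N)*N + N)/4 = 1 - (-5*N**2 + N)/4 = 1 - (N - 5*N**2)/4 = 1 + (-N/4 + 5*N**2/4) = 1 - N/4 + 5*N**2/4)
-31*A(-11, -10) = -31*(1 - 1/4*(-10) + (5/4)*(-10)**2) = -31*(1 + 5/2 + (5/4)*100) = -31*(1 + 5/2 + 125) = -31*257/2 = -7967/2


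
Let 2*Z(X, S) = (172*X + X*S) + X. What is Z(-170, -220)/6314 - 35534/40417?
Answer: -62895761/255192938 ≈ -0.24646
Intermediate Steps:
Z(X, S) = 173*X/2 + S*X/2 (Z(X, S) = ((172*X + X*S) + X)/2 = ((172*X + S*X) + X)/2 = (173*X + S*X)/2 = 173*X/2 + S*X/2)
Z(-170, -220)/6314 - 35534/40417 = ((½)*(-170)*(173 - 220))/6314 - 35534/40417 = ((½)*(-170)*(-47))*(1/6314) - 35534*1/40417 = 3995*(1/6314) - 35534/40417 = 3995/6314 - 35534/40417 = -62895761/255192938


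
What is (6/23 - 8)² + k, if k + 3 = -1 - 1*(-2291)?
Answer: 1241507/529 ≈ 2346.9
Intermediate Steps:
k = 2287 (k = -3 + (-1 - 1*(-2291)) = -3 + (-1 + 2291) = -3 + 2290 = 2287)
(6/23 - 8)² + k = (6/23 - 8)² + 2287 = (-178/23)² + 2287 = 31684/529 + 2287 = 1241507/529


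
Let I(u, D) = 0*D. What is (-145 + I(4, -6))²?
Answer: 21025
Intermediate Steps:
I(u, D) = 0
(-145 + I(4, -6))² = (-145 + 0)² = (-145)² = 21025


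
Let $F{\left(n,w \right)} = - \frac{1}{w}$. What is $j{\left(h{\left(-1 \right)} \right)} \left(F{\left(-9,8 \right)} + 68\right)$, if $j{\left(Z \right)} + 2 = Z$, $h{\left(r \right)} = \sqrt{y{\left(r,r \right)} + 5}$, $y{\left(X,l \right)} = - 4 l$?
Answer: $\frac{543}{8} \approx 67.875$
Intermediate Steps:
$h{\left(r \right)} = \sqrt{5 - 4 r}$ ($h{\left(r \right)} = \sqrt{- 4 r + 5} = \sqrt{5 - 4 r}$)
$j{\left(Z \right)} = -2 + Z$
$j{\left(h{\left(-1 \right)} \right)} \left(F{\left(-9,8 \right)} + 68\right) = \left(-2 + \sqrt{5 - -4}\right) \left(- \frac{1}{8} + 68\right) = \left(-2 + \sqrt{5 + 4}\right) \left(\left(-1\right) \frac{1}{8} + 68\right) = \left(-2 + \sqrt{9}\right) \left(- \frac{1}{8} + 68\right) = \left(-2 + 3\right) \frac{543}{8} = 1 \cdot \frac{543}{8} = \frac{543}{8}$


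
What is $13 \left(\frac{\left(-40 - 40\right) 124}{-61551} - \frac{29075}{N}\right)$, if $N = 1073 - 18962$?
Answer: $\frac{8523901555}{367028613} \approx 23.224$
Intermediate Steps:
$N = -17889$
$13 \left(\frac{\left(-40 - 40\right) 124}{-61551} - \frac{29075}{N}\right) = 13 \left(\frac{\left(-40 - 40\right) 124}{-61551} - \frac{29075}{-17889}\right) = 13 \left(\left(-80\right) 124 \left(- \frac{1}{61551}\right) - - \frac{29075}{17889}\right) = 13 \left(\left(-9920\right) \left(- \frac{1}{61551}\right) + \frac{29075}{17889}\right) = 13 \left(\frac{9920}{61551} + \frac{29075}{17889}\right) = 13 \cdot \frac{655684735}{367028613} = \frac{8523901555}{367028613}$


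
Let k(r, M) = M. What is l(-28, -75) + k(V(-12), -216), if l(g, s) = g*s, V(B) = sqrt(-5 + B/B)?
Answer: 1884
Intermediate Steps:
V(B) = 2*I (V(B) = sqrt(-5 + 1) = sqrt(-4) = 2*I)
l(-28, -75) + k(V(-12), -216) = -28*(-75) - 216 = 2100 - 216 = 1884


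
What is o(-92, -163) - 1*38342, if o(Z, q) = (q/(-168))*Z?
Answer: -1614113/42 ≈ -38431.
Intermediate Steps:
o(Z, q) = -Z*q/168 (o(Z, q) = (q*(-1/168))*Z = (-q/168)*Z = -Z*q/168)
o(-92, -163) - 1*38342 = -1/168*(-92)*(-163) - 1*38342 = -3749/42 - 38342 = -1614113/42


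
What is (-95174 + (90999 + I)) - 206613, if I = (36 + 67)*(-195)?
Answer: -230873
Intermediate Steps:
I = -20085 (I = 103*(-195) = -20085)
(-95174 + (90999 + I)) - 206613 = (-95174 + (90999 - 20085)) - 206613 = (-95174 + 70914) - 206613 = -24260 - 206613 = -230873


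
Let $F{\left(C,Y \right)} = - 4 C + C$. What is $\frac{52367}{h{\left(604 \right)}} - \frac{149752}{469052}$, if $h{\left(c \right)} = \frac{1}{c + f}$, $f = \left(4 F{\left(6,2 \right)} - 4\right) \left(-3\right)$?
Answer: $\frac{5109071948034}{117263} \approx 4.3569 \cdot 10^{7}$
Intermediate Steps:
$F{\left(C,Y \right)} = - 3 C$
$f = 228$ ($f = \left(4 \left(\left(-3\right) 6\right) - 4\right) \left(-3\right) = \left(4 \left(-18\right) - 4\right) \left(-3\right) = \left(-72 - 4\right) \left(-3\right) = \left(-76\right) \left(-3\right) = 228$)
$h{\left(c \right)} = \frac{1}{228 + c}$ ($h{\left(c \right)} = \frac{1}{c + 228} = \frac{1}{228 + c}$)
$\frac{52367}{h{\left(604 \right)}} - \frac{149752}{469052} = \frac{52367}{\frac{1}{228 + 604}} - \frac{149752}{469052} = \frac{52367}{\frac{1}{832}} - \frac{37438}{117263} = 52367 \frac{1}{\frac{1}{832}} - \frac{37438}{117263} = 52367 \cdot 832 - \frac{37438}{117263} = 43569344 - \frac{37438}{117263} = \frac{5109071948034}{117263}$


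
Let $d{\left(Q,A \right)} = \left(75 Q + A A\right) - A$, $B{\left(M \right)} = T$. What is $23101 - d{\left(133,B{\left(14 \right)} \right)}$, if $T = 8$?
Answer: $13070$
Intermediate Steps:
$B{\left(M \right)} = 8$
$d{\left(Q,A \right)} = A^{2} - A + 75 Q$ ($d{\left(Q,A \right)} = \left(75 Q + A^{2}\right) - A = \left(A^{2} + 75 Q\right) - A = A^{2} - A + 75 Q$)
$23101 - d{\left(133,B{\left(14 \right)} \right)} = 23101 - \left(8^{2} - 8 + 75 \cdot 133\right) = 23101 - \left(64 - 8 + 9975\right) = 23101 - 10031 = 13070$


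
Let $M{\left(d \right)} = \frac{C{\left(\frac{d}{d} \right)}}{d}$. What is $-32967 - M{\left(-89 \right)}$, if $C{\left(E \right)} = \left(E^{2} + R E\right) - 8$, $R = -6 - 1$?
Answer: $- \frac{2934077}{89} \approx -32967.0$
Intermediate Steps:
$R = -7$
$C{\left(E \right)} = -8 + E^{2} - 7 E$ ($C{\left(E \right)} = \left(E^{2} - 7 E\right) - 8 = -8 + E^{2} - 7 E$)
$M{\left(d \right)} = - \frac{14}{d}$ ($M{\left(d \right)} = \frac{-8 + \left(\frac{d}{d}\right)^{2} - 7 \frac{d}{d}}{d} = \frac{-8 + 1^{2} - 7}{d} = \frac{-8 + 1 - 7}{d} = - \frac{14}{d}$)
$-32967 - M{\left(-89 \right)} = -32967 - - \frac{14}{-89} = -32967 - \left(-14\right) \left(- \frac{1}{89}\right) = -32967 - \frac{14}{89} = - \frac{2934077}{89}$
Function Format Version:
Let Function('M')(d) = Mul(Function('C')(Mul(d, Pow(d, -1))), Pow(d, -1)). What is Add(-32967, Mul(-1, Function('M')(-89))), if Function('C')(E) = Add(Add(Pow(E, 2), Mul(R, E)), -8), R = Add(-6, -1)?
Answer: Rational(-2934077, 89) ≈ -32967.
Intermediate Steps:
R = -7
Function('C')(E) = Add(-8, Pow(E, 2), Mul(-7, E)) (Function('C')(E) = Add(Add(Pow(E, 2), Mul(-7, E)), -8) = Add(-8, Pow(E, 2), Mul(-7, E)))
Function('M')(d) = Mul(-14, Pow(d, -1)) (Function('M')(d) = Mul(Add(-8, Pow(Mul(d, Pow(d, -1)), 2), Mul(-7, Mul(d, Pow(d, -1)))), Pow(d, -1)) = Mul(Add(-8, Pow(1, 2), Mul(-7, 1)), Pow(d, -1)) = Mul(Add(-8, 1, -7), Pow(d, -1)) = Mul(-14, Pow(d, -1)))
Add(-32967, Mul(-1, Function('M')(-89))) = Add(-32967, Mul(-1, Mul(-14, Pow(-89, -1)))) = Add(-32967, Mul(-1, Mul(-14, Rational(-1, 89)))) = Add(-32967, Mul(-1, Rational(14, 89))) = Add(-32967, Rational(-14, 89)) = Rational(-2934077, 89)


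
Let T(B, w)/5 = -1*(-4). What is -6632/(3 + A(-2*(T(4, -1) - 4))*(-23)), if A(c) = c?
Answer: -6632/739 ≈ -8.9743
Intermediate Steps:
T(B, w) = 20 (T(B, w) = 5*(-1*(-4)) = 5*4 = 20)
-6632/(3 + A(-2*(T(4, -1) - 4))*(-23)) = -6632/(3 - 2*(20 - 4)*(-23)) = -6632/(3 - 2*16*(-23)) = -6632/(3 - 32*(-23)) = -6632/(3 + 736) = -6632/739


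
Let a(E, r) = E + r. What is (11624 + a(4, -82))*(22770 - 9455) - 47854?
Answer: 153687136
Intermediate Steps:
(11624 + a(4, -82))*(22770 - 9455) - 47854 = (11624 + (4 - 82))*(22770 - 9455) - 47854 = (11624 - 78)*13315 - 47854 = 11546*13315 - 47854 = 153734990 - 47854 = 153687136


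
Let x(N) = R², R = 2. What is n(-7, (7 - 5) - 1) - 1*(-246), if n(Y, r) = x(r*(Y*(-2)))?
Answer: 250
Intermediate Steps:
x(N) = 4 (x(N) = 2² = 4)
n(Y, r) = 4
n(-7, (7 - 5) - 1) - 1*(-246) = 4 - 1*(-246) = 4 + 246 = 250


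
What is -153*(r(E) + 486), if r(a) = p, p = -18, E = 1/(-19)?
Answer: -71604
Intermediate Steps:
E = -1/19 ≈ -0.052632
r(a) = -18
-153*(r(E) + 486) = -153*(-18 + 486) = -153*468 = -71604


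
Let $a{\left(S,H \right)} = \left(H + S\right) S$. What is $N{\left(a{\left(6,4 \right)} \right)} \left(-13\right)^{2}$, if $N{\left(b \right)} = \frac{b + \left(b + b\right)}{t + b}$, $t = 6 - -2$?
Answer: $\frac{7605}{17} \approx 447.35$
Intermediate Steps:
$t = 8$ ($t = 6 + 2 = 8$)
$a{\left(S,H \right)} = S \left(H + S\right)$
$N{\left(b \right)} = \frac{3 b}{8 + b}$ ($N{\left(b \right)} = \frac{b + \left(b + b\right)}{8 + b} = \frac{b + 2 b}{8 + b} = \frac{3 b}{8 + b}$)
$N{\left(a{\left(6,4 \right)} \right)} \left(-13\right)^{2} = \frac{3 \cdot 6 \left(4 + 6\right)}{8 + 6 \left(4 + 6\right)} \left(-13\right)^{2} = \frac{3 \cdot 6 \cdot 10}{8 + 6 \cdot 10} \cdot 169 = 3 \cdot 60 \frac{1}{8 + 60} \cdot 169 = 3 \cdot 60 \cdot \frac{1}{68} \cdot 169 = \frac{45}{17} \cdot 169 = \frac{7605}{17}$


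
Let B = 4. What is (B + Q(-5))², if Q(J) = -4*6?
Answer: 400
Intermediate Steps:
Q(J) = -24
(B + Q(-5))² = (4 - 24)² = (-20)² = 400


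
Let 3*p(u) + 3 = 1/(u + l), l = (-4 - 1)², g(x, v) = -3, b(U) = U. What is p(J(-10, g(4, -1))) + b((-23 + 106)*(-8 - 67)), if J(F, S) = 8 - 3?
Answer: -560339/90 ≈ -6226.0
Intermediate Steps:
l = 25 (l = (-5)² = 25)
J(F, S) = 5
p(u) = -1 + 1/(3*(25 + u)) (p(u) = -1 + 1/(3*(u + 25)) = -1 + 1/(3*(25 + u)))
p(J(-10, g(4, -1))) + b((-23 + 106)*(-8 - 67)) = (-74/3 - 1*5)/(25 + 5) + (-23 + 106)*(-8 - 67) = (-74/3 - 5)/30 + 83*(-75) = (1/30)*(-89/3) - 6225 = -89/90 - 6225 = -560339/90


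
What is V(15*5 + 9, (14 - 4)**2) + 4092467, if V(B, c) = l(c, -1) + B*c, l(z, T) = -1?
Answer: 4100866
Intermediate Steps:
V(B, c) = -1 + B*c
V(15*5 + 9, (14 - 4)**2) + 4092467 = (-1 + (15*5 + 9)*(14 - 4)**2) + 4092467 = (-1 + (75 + 9)*10**2) + 4092467 = (-1 + 84*100) + 4092467 = (-1 + 8400) + 4092467 = 8399 + 4092467 = 4100866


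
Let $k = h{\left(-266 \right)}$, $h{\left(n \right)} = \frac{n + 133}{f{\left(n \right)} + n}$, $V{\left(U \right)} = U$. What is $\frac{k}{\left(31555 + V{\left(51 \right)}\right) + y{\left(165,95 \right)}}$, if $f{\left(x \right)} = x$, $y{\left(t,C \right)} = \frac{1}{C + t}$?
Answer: $\frac{65}{8217561} \approx 7.9099 \cdot 10^{-6}$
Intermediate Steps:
$h{\left(n \right)} = \frac{133 + n}{2 n}$ ($h{\left(n \right)} = \frac{n + 133}{n + n} = \frac{133 + n}{2 n}$)
$k = \frac{1}{4}$ ($k = \frac{133 - 266}{2 \left(-266\right)} = \frac{1}{2} \left(- \frac{1}{266}\right) \left(-133\right) = \frac{1}{4} \approx 0.25$)
$\frac{k}{\left(31555 + V{\left(51 \right)}\right) + y{\left(165,95 \right)}} = \frac{1}{4 \left(\left(31555 + 51\right) + \frac{1}{95 + 165}\right)} = \frac{1}{4 \left(31606 + \frac{1}{260}\right)} = \frac{1}{4 \cdot \frac{8217561}{260}} = \frac{1}{4} \cdot \frac{260}{8217561} = \frac{65}{8217561}$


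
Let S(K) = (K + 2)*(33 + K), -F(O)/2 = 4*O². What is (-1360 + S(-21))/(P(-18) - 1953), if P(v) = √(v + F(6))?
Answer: 344596/423835 + 1588*I*√34/1271505 ≈ 0.81304 + 0.0072824*I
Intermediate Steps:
F(O) = -8*O²
P(v) = √(-288 + v) (P(v) = √(v - 8*6²) = √(v - 8*36) = √(v - 288) = √(-288 + v))
S(K) = (2 + K)*(33 + K)
(-1360 + S(-21))/(P(-18) - 1953) = (-1360 + (66 + (-21)² + 35*(-21)))/(√(-288 - 18) - 1953) = (-1360 + (66 + 441 - 735))/(√(-306) - 1953) = (-1360 - 228)/(3*I*√34 - 1953) = -1588/(-1953 + 3*I*√34)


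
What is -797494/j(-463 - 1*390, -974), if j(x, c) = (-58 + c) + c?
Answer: 398747/1003 ≈ 397.55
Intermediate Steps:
j(x, c) = -58 + 2*c
-797494/j(-463 - 1*390, -974) = -797494/(-58 + 2*(-974)) = -797494/(-58 - 1948) = -797494/(-2006) = -797494*(-1/2006) = 398747/1003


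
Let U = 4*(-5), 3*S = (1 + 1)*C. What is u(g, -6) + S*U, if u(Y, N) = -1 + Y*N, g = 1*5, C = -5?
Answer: 107/3 ≈ 35.667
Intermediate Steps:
S = -10/3 (S = ((1 + 1)*(-5))/3 = (2*(-5))/3 = (1/3)*(-10) = -10/3 ≈ -3.3333)
g = 5
u(Y, N) = -1 + N*Y
U = -20
u(g, -6) + S*U = (-1 - 6*5) - 10/3*(-20) = (-1 - 30) + 200/3 = -31 + 200/3 = 107/3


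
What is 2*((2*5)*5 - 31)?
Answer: 38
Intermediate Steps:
2*((2*5)*5 - 31) = 2*(10*5 - 31) = 2*(50 - 31) = 2*19 = 38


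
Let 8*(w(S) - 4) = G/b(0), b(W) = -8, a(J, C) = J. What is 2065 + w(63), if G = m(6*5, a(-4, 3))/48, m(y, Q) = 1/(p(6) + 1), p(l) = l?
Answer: 44491775/21504 ≈ 2069.0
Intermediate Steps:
m(y, Q) = 1/7 (m(y, Q) = 1/(6 + 1) = 1/7)
G = 1/336 (G = (1/7)/48 = (1/7)*(1/48) = 1/336 ≈ 0.0029762)
w(S) = 86015/21504 (w(S) = 4 + ((1/336)/(-8))/8 = 4 + ((1/336)*(-1/8))/8 = 4 + (1/8)*(-1/2688) = 4 - 1/21504 = 86015/21504)
2065 + w(63) = 2065 + 86015/21504 = 44491775/21504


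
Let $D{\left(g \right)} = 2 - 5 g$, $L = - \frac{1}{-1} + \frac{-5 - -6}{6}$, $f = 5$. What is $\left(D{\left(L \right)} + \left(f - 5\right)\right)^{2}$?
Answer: $\frac{529}{36} \approx 14.694$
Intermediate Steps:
$L = \frac{7}{6}$ ($L = \left(-1\right) \left(-1\right) + \left(-5 + 6\right) \frac{1}{6} = 1 + 1 \cdot \frac{1}{6} = 1 + \frac{1}{6} = \frac{7}{6} \approx 1.1667$)
$\left(D{\left(L \right)} + \left(f - 5\right)\right)^{2} = \left(\left(2 - \frac{35}{6}\right) + \left(5 - 5\right)\right)^{2} = \left(\left(2 - \frac{35}{6}\right) + 0\right)^{2} = \left(- \frac{23}{6} + 0\right)^{2} = \left(- \frac{23}{6}\right)^{2} = \frac{529}{36}$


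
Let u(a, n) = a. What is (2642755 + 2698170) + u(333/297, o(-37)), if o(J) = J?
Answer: 176250562/33 ≈ 5.3409e+6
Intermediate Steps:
(2642755 + 2698170) + u(333/297, o(-37)) = (2642755 + 2698170) + 333/297 = 5340925 + 333*(1/297) = 5340925 + 37/33 = 176250562/33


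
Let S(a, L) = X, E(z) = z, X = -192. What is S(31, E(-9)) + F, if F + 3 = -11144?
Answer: -11339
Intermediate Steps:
F = -11147 (F = -3 - 11144 = -11147)
S(a, L) = -192
S(31, E(-9)) + F = -192 - 11147 = -11339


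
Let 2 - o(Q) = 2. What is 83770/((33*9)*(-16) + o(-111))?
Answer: -41885/2376 ≈ -17.628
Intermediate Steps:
o(Q) = 0 (o(Q) = 2 - 1*2 = 2 - 2 = 0)
83770/((33*9)*(-16) + o(-111)) = 83770/((33*9)*(-16) + 0) = 83770/(297*(-16) + 0) = 83770/(-4752 + 0) = 83770/(-4752) = 83770*(-1/4752) = -41885/2376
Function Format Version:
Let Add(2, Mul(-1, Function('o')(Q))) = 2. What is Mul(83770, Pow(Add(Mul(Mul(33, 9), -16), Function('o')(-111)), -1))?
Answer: Rational(-41885, 2376) ≈ -17.628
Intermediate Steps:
Function('o')(Q) = 0 (Function('o')(Q) = Add(2, Mul(-1, 2)) = Add(2, -2) = 0)
Mul(83770, Pow(Add(Mul(Mul(33, 9), -16), Function('o')(-111)), -1)) = Mul(83770, Pow(Add(Mul(Mul(33, 9), -16), 0), -1)) = Mul(83770, Pow(Add(Mul(297, -16), 0), -1)) = Mul(83770, Pow(Add(-4752, 0), -1)) = Mul(83770, Pow(-4752, -1)) = Mul(83770, Rational(-1, 4752)) = Rational(-41885, 2376)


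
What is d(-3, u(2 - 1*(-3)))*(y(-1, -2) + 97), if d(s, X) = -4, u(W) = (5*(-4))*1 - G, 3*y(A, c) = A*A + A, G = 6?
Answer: -388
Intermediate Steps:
y(A, c) = A/3 + A**2/3 (y(A, c) = (A*A + A)/3 = (A**2 + A)/3 = (A + A**2)/3 = A/3 + A**2/3)
u(W) = -26 (u(W) = (5*(-4))*1 - 1*6 = -20*1 - 6 = -20 - 6 = -26)
d(-3, u(2 - 1*(-3)))*(y(-1, -2) + 97) = -4*((1/3)*(-1)*(1 - 1) + 97) = -4*((1/3)*(-1)*0 + 97) = -4*(0 + 97) = -4*97 = -388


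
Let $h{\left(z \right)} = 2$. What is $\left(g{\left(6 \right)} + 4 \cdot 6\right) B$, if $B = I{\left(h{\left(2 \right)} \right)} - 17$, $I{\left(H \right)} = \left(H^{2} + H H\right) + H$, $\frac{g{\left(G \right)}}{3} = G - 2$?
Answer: $-252$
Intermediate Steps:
$g{\left(G \right)} = -6 + 3 G$ ($g{\left(G \right)} = 3 \left(G - 2\right) = 3 \left(-2 + G\right) = -6 + 3 G$)
$I{\left(H \right)} = H + 2 H^{2}$ ($I{\left(H \right)} = \left(H^{2} + H^{2}\right) + H = 2 H^{2} + H = H + 2 H^{2}$)
$B = -7$ ($B = 2 \left(1 + 2 \cdot 2\right) - 17 = 2 \left(1 + 4\right) - 17 = 2 \cdot 5 - 17 = 10 - 17 = -7$)
$\left(g{\left(6 \right)} + 4 \cdot 6\right) B = \left(\left(-6 + 3 \cdot 6\right) + 4 \cdot 6\right) \left(-7\right) = \left(\left(-6 + 18\right) + 24\right) \left(-7\right) = \left(12 + 24\right) \left(-7\right) = 36 \left(-7\right) = -252$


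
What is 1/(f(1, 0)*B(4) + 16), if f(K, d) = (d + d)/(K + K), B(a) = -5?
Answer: 1/16 ≈ 0.062500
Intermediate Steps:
f(K, d) = d/K (f(K, d) = (2*d)/((2*K)) = (2*d)*(1/(2*K)) = d/K)
1/(f(1, 0)*B(4) + 16) = 1/((0/1)*(-5) + 16) = 1/((0*1)*(-5) + 16) = 1/(0*(-5) + 16) = 1/(0 + 16) = 1/16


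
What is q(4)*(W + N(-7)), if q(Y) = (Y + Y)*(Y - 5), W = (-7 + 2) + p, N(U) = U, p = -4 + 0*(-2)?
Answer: 128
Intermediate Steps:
p = -4 (p = -4 + 0 = -4)
W = -9 (W = (-7 + 2) - 4 = -5 - 4 = -9)
q(Y) = 2*Y*(-5 + Y) (q(Y) = (2*Y)*(-5 + Y) = 2*Y*(-5 + Y))
q(4)*(W + N(-7)) = (2*4*(-5 + 4))*(-9 - 7) = (2*4*(-1))*(-16) = -8*(-16) = 128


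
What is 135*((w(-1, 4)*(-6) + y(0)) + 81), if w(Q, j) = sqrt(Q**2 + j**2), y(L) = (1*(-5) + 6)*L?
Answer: 10935 - 810*sqrt(17) ≈ 7595.3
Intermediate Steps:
y(L) = L (y(L) = (-5 + 6)*L = 1*L = L)
135*((w(-1, 4)*(-6) + y(0)) + 81) = 135*((sqrt((-1)**2 + 4**2)*(-6) + 0) + 81) = 135*((sqrt(1 + 16)*(-6) + 0) + 81) = 135*((sqrt(17)*(-6) + 0) + 81) = 135*((-6*sqrt(17) + 0) + 81) = 135*(-6*sqrt(17) + 81) = 135*(81 - 6*sqrt(17)) = 10935 - 810*sqrt(17)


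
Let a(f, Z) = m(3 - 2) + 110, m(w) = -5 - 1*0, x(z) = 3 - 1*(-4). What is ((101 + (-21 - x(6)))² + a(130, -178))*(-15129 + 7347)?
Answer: -42287388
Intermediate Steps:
x(z) = 7 (x(z) = 3 + 4 = 7)
m(w) = -5 (m(w) = -5 + 0 = -5)
a(f, Z) = 105 (a(f, Z) = -5 + 110 = 105)
((101 + (-21 - x(6)))² + a(130, -178))*(-15129 + 7347) = ((101 + (-21 - 1*7))² + 105)*(-15129 + 7347) = ((101 + (-21 - 7))² + 105)*(-7782) = ((101 - 28)² + 105)*(-7782) = (73² + 105)*(-7782) = (5329 + 105)*(-7782) = 5434*(-7782) = -42287388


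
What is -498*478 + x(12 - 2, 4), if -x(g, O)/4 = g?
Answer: -238084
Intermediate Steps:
x(g, O) = -4*g
-498*478 + x(12 - 2, 4) = -498*478 - 4*(12 - 2) = -238044 - 4*10 = -238044 - 40 = -238084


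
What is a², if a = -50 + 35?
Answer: 225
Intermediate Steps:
a = -15
a² = (-15)² = 225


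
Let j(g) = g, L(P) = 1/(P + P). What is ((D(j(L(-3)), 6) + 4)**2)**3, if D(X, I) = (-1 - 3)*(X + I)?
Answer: 38068692544/729 ≈ 5.2220e+7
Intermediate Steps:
L(P) = 1/(2*P)
D(X, I) = -4*I - 4*X (D(X, I) = -4*(I + X) = -4*I - 4*X)
((D(j(L(-3)), 6) + 4)**2)**3 = (((-4*6 - 2/(-3)) + 4)**2)**3 = (((-24 - 2*(-1)/3) + 4)**2)**3 = (((-24 - 4*(-1/6)) + 4)**2)**3 = (((-24 + 2/3) + 4)**2)**3 = ((-70/3 + 4)**2)**3 = ((-58/3)**2)**3 = (3364/9)**3 = 38068692544/729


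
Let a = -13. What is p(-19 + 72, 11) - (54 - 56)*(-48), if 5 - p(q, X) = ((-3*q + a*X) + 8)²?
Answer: -86527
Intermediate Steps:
p(q, X) = 5 - (8 - 13*X - 3*q)² (p(q, X) = 5 - ((-3*q - 13*X) + 8)² = 5 - ((-13*X - 3*q) + 8)² = 5 - (8 - 13*X - 3*q)²)
p(-19 + 72, 11) - (54 - 56)*(-48) = (5 - (-8 + 3*(-19 + 72) + 13*11)²) - (54 - 56)*(-48) = (5 - (-8 + 3*53 + 143)²) - (-2)*(-48) = (5 - (-8 + 159 + 143)²) - 1*96 = (5 - 1*294²) - 96 = (5 - 1*86436) - 96 = (5 - 86436) - 96 = -86431 - 96 = -86527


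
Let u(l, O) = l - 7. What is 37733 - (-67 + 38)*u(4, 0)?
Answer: 37646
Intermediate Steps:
u(l, O) = -7 + l
37733 - (-67 + 38)*u(4, 0) = 37733 - (-67 + 38)*(-7 + 4) = 37733 - (-29)*(-3) = 37733 - 1*87 = 37733 - 87 = 37646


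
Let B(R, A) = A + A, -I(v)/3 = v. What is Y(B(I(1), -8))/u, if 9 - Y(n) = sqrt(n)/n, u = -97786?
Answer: -9/97786 - I/391144 ≈ -9.2038e-5 - 2.5566e-6*I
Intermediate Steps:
I(v) = -3*v
B(R, A) = 2*A
Y(n) = 9 - 1/sqrt(n) (Y(n) = 9 - sqrt(n)/n = 9 - 1/sqrt(n))
Y(B(I(1), -8))/u = (9 - 1/sqrt(2*(-8)))/(-97786) = (9 - 1/sqrt(-16))*(-1/97786) = (9 - (-1)*I/4)*(-1/97786) = (9 + I/4)*(-1/97786) = -9/97786 - I/391144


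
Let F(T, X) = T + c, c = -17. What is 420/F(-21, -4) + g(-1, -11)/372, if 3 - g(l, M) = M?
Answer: -38927/3534 ≈ -11.015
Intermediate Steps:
g(l, M) = 3 - M
F(T, X) = -17 + T (F(T, X) = T - 17 = -17 + T)
420/F(-21, -4) + g(-1, -11)/372 = 420/(-17 - 21) + (3 - 1*(-11))/372 = 420/(-38) + (3 + 11)*(1/372) = 420*(-1/38) + 14*(1/372) = -210/19 + 7/186 = -38927/3534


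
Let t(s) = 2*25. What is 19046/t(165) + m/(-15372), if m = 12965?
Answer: 146063431/384300 ≈ 380.08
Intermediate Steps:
t(s) = 50
19046/t(165) + m/(-15372) = 19046/50 + 12965/(-15372) = 19046*(1/50) + 12965*(-1/15372) = 9523/25 - 12965/15372 = 146063431/384300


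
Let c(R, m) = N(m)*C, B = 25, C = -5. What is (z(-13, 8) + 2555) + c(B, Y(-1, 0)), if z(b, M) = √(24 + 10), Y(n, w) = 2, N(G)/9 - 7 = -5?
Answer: 2465 + √34 ≈ 2470.8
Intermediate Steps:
N(G) = 18 (N(G) = 63 + 9*(-5) = 63 - 45 = 18)
z(b, M) = √34
c(R, m) = -90 (c(R, m) = 18*(-5) = -90)
(z(-13, 8) + 2555) + c(B, Y(-1, 0)) = (√34 + 2555) - 90 = (2555 + √34) - 90 = 2465 + √34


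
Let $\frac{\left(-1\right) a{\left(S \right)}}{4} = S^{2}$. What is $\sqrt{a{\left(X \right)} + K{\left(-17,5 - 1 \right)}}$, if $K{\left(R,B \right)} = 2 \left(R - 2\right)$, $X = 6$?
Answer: $i \sqrt{182} \approx 13.491 i$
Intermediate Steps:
$a{\left(S \right)} = - 4 S^{2}$
$K{\left(R,B \right)} = -4 + 2 R$ ($K{\left(R,B \right)} = 2 \left(-2 + R\right) = -4 + 2 R$)
$\sqrt{a{\left(X \right)} + K{\left(-17,5 - 1 \right)}} = \sqrt{- 4 \cdot 6^{2} + \left(-4 + 2 \left(-17\right)\right)} = \sqrt{\left(-4\right) 36 - 38} = \sqrt{-144 - 38} = \sqrt{-182} = i \sqrt{182}$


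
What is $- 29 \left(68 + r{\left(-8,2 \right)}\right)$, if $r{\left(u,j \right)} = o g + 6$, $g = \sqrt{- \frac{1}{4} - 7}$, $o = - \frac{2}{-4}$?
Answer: $-2146 - \frac{29 i \sqrt{29}}{4} \approx -2146.0 - 39.042 i$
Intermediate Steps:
$o = \frac{1}{2}$ ($o = \left(-2\right) \left(- \frac{1}{4}\right) = \frac{1}{2} \approx 0.5$)
$g = \frac{i \sqrt{29}}{2}$ ($g = \sqrt{\left(-1\right) \frac{1}{4} - 7} = \sqrt{- \frac{1}{4} - 7} = \sqrt{- \frac{29}{4}} = \frac{i \sqrt{29}}{2} \approx 2.6926 i$)
$r{\left(u,j \right)} = 6 + \frac{i \sqrt{29}}{4}$ ($r{\left(u,j \right)} = \frac{\frac{1}{2} i \sqrt{29}}{2} + 6 = \frac{i \sqrt{29}}{4} + 6 = 6 + \frac{i \sqrt{29}}{4}$)
$- 29 \left(68 + r{\left(-8,2 \right)}\right) = - 29 \left(68 + \left(6 + \frac{i \sqrt{29}}{4}\right)\right) = - 29 \left(74 + \frac{i \sqrt{29}}{4}\right) = -2146 - \frac{29 i \sqrt{29}}{4}$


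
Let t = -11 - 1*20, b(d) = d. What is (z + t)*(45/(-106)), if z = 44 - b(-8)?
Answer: -945/106 ≈ -8.9151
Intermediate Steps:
t = -31 (t = -11 - 20 = -31)
z = 52 (z = 44 - 1*(-8) = 44 + 8 = 52)
(z + t)*(45/(-106)) = (52 - 31)*(45/(-106)) = 21*(45*(-1/106)) = 21*(-45/106) = -945/106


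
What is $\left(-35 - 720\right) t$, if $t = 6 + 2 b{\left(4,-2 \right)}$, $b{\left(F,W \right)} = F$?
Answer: $-10570$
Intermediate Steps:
$t = 14$ ($t = 6 + 2 \cdot 4 = 6 + 8 = 14$)
$\left(-35 - 720\right) t = \left(-35 - 720\right) 14 = \left(-755\right) 14 = -10570$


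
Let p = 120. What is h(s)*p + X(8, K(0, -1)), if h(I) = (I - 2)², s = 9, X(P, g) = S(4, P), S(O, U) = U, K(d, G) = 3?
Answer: 5888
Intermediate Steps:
X(P, g) = P
h(I) = (-2 + I)²
h(s)*p + X(8, K(0, -1)) = (-2 + 9)²*120 + 8 = 7²*120 + 8 = 49*120 + 8 = 5880 + 8 = 5888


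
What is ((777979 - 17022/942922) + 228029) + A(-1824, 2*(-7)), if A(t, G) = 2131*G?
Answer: 460227961703/471461 ≈ 9.7617e+5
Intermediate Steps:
((777979 - 17022/942922) + 228029) + A(-1824, 2*(-7)) = ((777979 - 17022/942922) + 228029) + 2131*(2*(-7)) = ((777979 - 17022*1/942922) + 228029) + 2131*(-14) = ((777979 - 8511/471461) + 228029) - 29834 = (366786748808/471461 + 228029) - 29834 = 474293529177/471461 - 29834 = 460227961703/471461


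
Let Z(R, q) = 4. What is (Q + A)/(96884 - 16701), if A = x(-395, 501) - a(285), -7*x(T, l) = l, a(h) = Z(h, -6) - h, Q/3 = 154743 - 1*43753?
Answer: 2332256/561281 ≈ 4.1552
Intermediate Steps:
Q = 332970 (Q = 3*(154743 - 1*43753) = 3*(154743 - 43753) = 3*110990 = 332970)
a(h) = 4 - h
x(T, l) = -l/7
A = 1466/7 (A = -⅐*501 - (4 - 1*285) = -501/7 - (4 - 285) = -501/7 - 1*(-281) = -501/7 + 281 = 1466/7 ≈ 209.43)
(Q + A)/(96884 - 16701) = (332970 + 1466/7)/(96884 - 16701) = (2332256/7)/80183 = (2332256/7)*(1/80183) = 2332256/561281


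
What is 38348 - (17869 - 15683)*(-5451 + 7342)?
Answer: -4095378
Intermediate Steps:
38348 - (17869 - 15683)*(-5451 + 7342) = 38348 - 2186*1891 = 38348 - 1*4133726 = 38348 - 4133726 = -4095378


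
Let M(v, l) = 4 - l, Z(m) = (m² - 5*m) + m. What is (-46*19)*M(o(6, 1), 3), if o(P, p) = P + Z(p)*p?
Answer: -874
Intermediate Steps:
Z(m) = m² - 4*m
o(P, p) = P + p²*(-4 + p) (o(P, p) = P + (p*(-4 + p))*p = P + p²*(-4 + p))
(-46*19)*M(o(6, 1), 3) = (-46*19)*(4 - 1*3) = -874*(4 - 3) = -874*1 = -874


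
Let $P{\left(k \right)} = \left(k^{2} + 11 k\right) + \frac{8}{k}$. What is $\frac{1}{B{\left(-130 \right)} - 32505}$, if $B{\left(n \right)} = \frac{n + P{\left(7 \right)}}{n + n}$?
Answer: $- \frac{91}{2957954} \approx -3.0764 \cdot 10^{-5}$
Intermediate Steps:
$P{\left(k \right)} = k^{2} + \frac{8}{k} + 11 k$
$B{\left(n \right)} = \frac{\frac{890}{7} + n}{2 n}$ ($B{\left(n \right)} = \frac{n + \frac{8 + 7^{2} \left(11 + 7\right)}{7}}{n + n} = \frac{n + \frac{8 + 49 \cdot 18}{7}}{2 n} = \left(n + \frac{8 + 882}{7}\right) \frac{1}{2 n} = \left(n + \frac{1}{7} \cdot 890\right) \frac{1}{2 n} = \left(n + \frac{890}{7}\right) \frac{1}{2 n} = \left(\frac{890}{7} + n\right) \frac{1}{2 n} = \frac{\frac{890}{7} + n}{2 n}$)
$\frac{1}{B{\left(-130 \right)} - 32505} = \frac{1}{\frac{890 + 7 \left(-130\right)}{14 \left(-130\right)} - 32505} = \frac{1}{\frac{1}{14} \left(- \frac{1}{130}\right) \left(890 - 910\right) - 32505} = \frac{1}{\frac{1}{14} \left(- \frac{1}{130}\right) \left(-20\right) - 32505} = \frac{1}{\frac{1}{91} - 32505} = \frac{1}{- \frac{2957954}{91}} = - \frac{91}{2957954}$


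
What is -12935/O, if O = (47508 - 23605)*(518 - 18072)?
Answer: 12935/419593262 ≈ 3.0827e-5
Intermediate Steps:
O = -419593262 (O = 23903*(-17554) = -419593262)
-12935/O = -12935/(-419593262) = -12935*(-1/419593262) = 12935/419593262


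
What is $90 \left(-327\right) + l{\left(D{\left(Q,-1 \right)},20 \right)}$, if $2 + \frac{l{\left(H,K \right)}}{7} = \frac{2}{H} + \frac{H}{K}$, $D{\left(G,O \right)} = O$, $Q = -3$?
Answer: $- \frac{589167}{20} \approx -29458.0$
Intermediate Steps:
$l{\left(H,K \right)} = -14 + \frac{14}{H} + \frac{7 H}{K}$ ($l{\left(H,K \right)} = -14 + 7 \left(\frac{2}{H} + \frac{H}{K}\right) = -14 + \left(\frac{14}{H} + \frac{7 H}{K}\right) = -14 + \frac{14}{H} + \frac{7 H}{K}$)
$90 \left(-327\right) + l{\left(D{\left(Q,-1 \right)},20 \right)} = 90 \left(-327\right) + \left(-14 + \frac{14}{-1} + 7 \left(-1\right) \frac{1}{20}\right) = -29430 + \left(-14 + 14 \left(-1\right) + 7 \left(-1\right) \frac{1}{20}\right) = -29430 - \frac{567}{20} = - \frac{589167}{20}$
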